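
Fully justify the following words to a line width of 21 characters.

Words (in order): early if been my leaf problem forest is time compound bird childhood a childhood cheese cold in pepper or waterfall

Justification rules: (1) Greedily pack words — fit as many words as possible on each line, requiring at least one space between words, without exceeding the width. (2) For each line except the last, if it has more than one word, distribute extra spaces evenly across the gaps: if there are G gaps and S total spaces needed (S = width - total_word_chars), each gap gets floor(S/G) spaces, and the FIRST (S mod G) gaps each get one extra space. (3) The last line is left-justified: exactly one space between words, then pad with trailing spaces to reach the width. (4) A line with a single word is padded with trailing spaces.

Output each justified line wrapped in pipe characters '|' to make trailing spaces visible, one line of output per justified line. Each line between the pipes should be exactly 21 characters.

Answer: |early if been my leaf|
|problem   forest   is|
|time   compound  bird|
|childhood a childhood|
|cheese cold in pepper|
|or waterfall         |

Derivation:
Line 1: ['early', 'if', 'been', 'my', 'leaf'] (min_width=21, slack=0)
Line 2: ['problem', 'forest', 'is'] (min_width=17, slack=4)
Line 3: ['time', 'compound', 'bird'] (min_width=18, slack=3)
Line 4: ['childhood', 'a', 'childhood'] (min_width=21, slack=0)
Line 5: ['cheese', 'cold', 'in', 'pepper'] (min_width=21, slack=0)
Line 6: ['or', 'waterfall'] (min_width=12, slack=9)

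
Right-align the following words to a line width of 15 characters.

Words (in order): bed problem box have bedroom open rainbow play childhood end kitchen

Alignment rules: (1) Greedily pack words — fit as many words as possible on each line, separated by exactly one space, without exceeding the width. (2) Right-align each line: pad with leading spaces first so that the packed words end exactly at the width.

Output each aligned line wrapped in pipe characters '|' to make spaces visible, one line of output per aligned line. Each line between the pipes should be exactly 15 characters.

Answer: |bed problem box|
|   have bedroom|
|   open rainbow|
| play childhood|
|    end kitchen|

Derivation:
Line 1: ['bed', 'problem', 'box'] (min_width=15, slack=0)
Line 2: ['have', 'bedroom'] (min_width=12, slack=3)
Line 3: ['open', 'rainbow'] (min_width=12, slack=3)
Line 4: ['play', 'childhood'] (min_width=14, slack=1)
Line 5: ['end', 'kitchen'] (min_width=11, slack=4)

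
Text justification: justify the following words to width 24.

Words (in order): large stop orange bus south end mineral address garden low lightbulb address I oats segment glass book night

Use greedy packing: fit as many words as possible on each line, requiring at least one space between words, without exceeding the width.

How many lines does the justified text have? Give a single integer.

Answer: 5

Derivation:
Line 1: ['large', 'stop', 'orange', 'bus'] (min_width=21, slack=3)
Line 2: ['south', 'end', 'mineral'] (min_width=17, slack=7)
Line 3: ['address', 'garden', 'low'] (min_width=18, slack=6)
Line 4: ['lightbulb', 'address', 'I', 'oats'] (min_width=24, slack=0)
Line 5: ['segment', 'glass', 'book', 'night'] (min_width=24, slack=0)
Total lines: 5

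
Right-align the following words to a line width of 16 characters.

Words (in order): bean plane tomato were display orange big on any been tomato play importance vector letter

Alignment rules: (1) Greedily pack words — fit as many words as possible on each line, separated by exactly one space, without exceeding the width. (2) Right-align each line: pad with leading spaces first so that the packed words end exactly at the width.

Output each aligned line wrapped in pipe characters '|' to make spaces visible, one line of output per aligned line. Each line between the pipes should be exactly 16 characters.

Answer: |      bean plane|
|     tomato were|
|  display orange|
| big on any been|
|     tomato play|
|      importance|
|   vector letter|

Derivation:
Line 1: ['bean', 'plane'] (min_width=10, slack=6)
Line 2: ['tomato', 'were'] (min_width=11, slack=5)
Line 3: ['display', 'orange'] (min_width=14, slack=2)
Line 4: ['big', 'on', 'any', 'been'] (min_width=15, slack=1)
Line 5: ['tomato', 'play'] (min_width=11, slack=5)
Line 6: ['importance'] (min_width=10, slack=6)
Line 7: ['vector', 'letter'] (min_width=13, slack=3)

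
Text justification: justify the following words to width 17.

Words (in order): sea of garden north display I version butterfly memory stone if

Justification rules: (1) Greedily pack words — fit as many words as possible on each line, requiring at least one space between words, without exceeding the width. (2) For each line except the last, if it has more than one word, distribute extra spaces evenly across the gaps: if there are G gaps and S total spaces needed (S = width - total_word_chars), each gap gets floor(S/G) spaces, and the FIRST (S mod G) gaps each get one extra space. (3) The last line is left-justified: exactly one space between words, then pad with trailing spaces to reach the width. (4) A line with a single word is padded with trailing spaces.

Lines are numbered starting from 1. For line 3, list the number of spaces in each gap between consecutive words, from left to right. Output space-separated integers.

Line 1: ['sea', 'of', 'garden'] (min_width=13, slack=4)
Line 2: ['north', 'display', 'I'] (min_width=15, slack=2)
Line 3: ['version', 'butterfly'] (min_width=17, slack=0)
Line 4: ['memory', 'stone', 'if'] (min_width=15, slack=2)

Answer: 1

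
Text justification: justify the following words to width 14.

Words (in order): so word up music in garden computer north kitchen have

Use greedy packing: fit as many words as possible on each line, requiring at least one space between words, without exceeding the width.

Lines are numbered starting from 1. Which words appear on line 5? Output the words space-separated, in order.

Answer: kitchen have

Derivation:
Line 1: ['so', 'word', 'up'] (min_width=10, slack=4)
Line 2: ['music', 'in'] (min_width=8, slack=6)
Line 3: ['garden'] (min_width=6, slack=8)
Line 4: ['computer', 'north'] (min_width=14, slack=0)
Line 5: ['kitchen', 'have'] (min_width=12, slack=2)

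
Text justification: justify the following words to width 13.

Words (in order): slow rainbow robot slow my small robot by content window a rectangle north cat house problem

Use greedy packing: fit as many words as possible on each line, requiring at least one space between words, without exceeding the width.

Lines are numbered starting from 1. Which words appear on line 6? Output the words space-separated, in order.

Line 1: ['slow', 'rainbow'] (min_width=12, slack=1)
Line 2: ['robot', 'slow', 'my'] (min_width=13, slack=0)
Line 3: ['small', 'robot'] (min_width=11, slack=2)
Line 4: ['by', 'content'] (min_width=10, slack=3)
Line 5: ['window', 'a'] (min_width=8, slack=5)
Line 6: ['rectangle'] (min_width=9, slack=4)
Line 7: ['north', 'cat'] (min_width=9, slack=4)
Line 8: ['house', 'problem'] (min_width=13, slack=0)

Answer: rectangle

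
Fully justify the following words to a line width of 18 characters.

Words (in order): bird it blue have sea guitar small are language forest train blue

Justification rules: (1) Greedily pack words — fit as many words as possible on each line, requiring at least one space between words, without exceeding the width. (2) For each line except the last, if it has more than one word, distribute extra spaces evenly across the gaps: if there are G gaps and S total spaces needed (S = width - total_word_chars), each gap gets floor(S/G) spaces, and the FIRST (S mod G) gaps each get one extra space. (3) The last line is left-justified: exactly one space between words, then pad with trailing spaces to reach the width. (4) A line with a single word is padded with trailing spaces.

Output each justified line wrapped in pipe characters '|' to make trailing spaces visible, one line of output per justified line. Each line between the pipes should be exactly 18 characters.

Line 1: ['bird', 'it', 'blue', 'have'] (min_width=17, slack=1)
Line 2: ['sea', 'guitar', 'small'] (min_width=16, slack=2)
Line 3: ['are', 'language'] (min_width=12, slack=6)
Line 4: ['forest', 'train', 'blue'] (min_width=17, slack=1)

Answer: |bird  it blue have|
|sea  guitar  small|
|are       language|
|forest train blue |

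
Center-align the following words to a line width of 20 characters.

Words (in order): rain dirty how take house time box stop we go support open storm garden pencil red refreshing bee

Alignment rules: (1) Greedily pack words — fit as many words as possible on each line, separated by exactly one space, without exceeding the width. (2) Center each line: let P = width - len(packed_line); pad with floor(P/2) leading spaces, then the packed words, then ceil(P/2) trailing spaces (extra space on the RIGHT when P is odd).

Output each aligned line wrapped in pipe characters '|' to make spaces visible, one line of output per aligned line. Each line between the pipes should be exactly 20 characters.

Answer: |rain dirty how take |
|house time box stop |
| we go support open |
|storm garden pencil |
| red refreshing bee |

Derivation:
Line 1: ['rain', 'dirty', 'how', 'take'] (min_width=19, slack=1)
Line 2: ['house', 'time', 'box', 'stop'] (min_width=19, slack=1)
Line 3: ['we', 'go', 'support', 'open'] (min_width=18, slack=2)
Line 4: ['storm', 'garden', 'pencil'] (min_width=19, slack=1)
Line 5: ['red', 'refreshing', 'bee'] (min_width=18, slack=2)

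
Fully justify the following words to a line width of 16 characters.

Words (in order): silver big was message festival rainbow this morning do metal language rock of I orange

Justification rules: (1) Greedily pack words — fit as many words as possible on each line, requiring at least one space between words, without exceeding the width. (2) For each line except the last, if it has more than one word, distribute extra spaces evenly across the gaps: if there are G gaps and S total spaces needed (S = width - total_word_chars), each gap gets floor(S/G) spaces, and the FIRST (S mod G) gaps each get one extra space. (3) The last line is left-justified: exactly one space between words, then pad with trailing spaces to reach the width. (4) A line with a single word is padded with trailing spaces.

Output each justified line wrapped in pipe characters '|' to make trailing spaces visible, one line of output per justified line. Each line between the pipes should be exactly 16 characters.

Answer: |silver  big  was|
|message festival|
|rainbow     this|
|morning do metal|
|language rock of|
|I orange        |

Derivation:
Line 1: ['silver', 'big', 'was'] (min_width=14, slack=2)
Line 2: ['message', 'festival'] (min_width=16, slack=0)
Line 3: ['rainbow', 'this'] (min_width=12, slack=4)
Line 4: ['morning', 'do', 'metal'] (min_width=16, slack=0)
Line 5: ['language', 'rock', 'of'] (min_width=16, slack=0)
Line 6: ['I', 'orange'] (min_width=8, slack=8)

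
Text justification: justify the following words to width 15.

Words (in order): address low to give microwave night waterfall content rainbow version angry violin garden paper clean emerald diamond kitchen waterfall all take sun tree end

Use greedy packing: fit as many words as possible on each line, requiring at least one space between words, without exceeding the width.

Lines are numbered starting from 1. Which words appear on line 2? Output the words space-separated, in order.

Answer: give microwave

Derivation:
Line 1: ['address', 'low', 'to'] (min_width=14, slack=1)
Line 2: ['give', 'microwave'] (min_width=14, slack=1)
Line 3: ['night', 'waterfall'] (min_width=15, slack=0)
Line 4: ['content', 'rainbow'] (min_width=15, slack=0)
Line 5: ['version', 'angry'] (min_width=13, slack=2)
Line 6: ['violin', 'garden'] (min_width=13, slack=2)
Line 7: ['paper', 'clean'] (min_width=11, slack=4)
Line 8: ['emerald', 'diamond'] (min_width=15, slack=0)
Line 9: ['kitchen'] (min_width=7, slack=8)
Line 10: ['waterfall', 'all'] (min_width=13, slack=2)
Line 11: ['take', 'sun', 'tree'] (min_width=13, slack=2)
Line 12: ['end'] (min_width=3, slack=12)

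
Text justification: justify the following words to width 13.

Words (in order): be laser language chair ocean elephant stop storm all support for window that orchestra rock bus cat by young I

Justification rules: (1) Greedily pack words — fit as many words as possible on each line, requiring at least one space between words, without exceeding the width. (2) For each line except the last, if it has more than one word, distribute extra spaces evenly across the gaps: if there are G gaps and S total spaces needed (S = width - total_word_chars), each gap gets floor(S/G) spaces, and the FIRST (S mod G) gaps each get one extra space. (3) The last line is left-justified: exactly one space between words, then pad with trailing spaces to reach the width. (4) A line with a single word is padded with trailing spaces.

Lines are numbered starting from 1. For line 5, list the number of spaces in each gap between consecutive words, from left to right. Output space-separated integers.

Line 1: ['be', 'laser'] (min_width=8, slack=5)
Line 2: ['language'] (min_width=8, slack=5)
Line 3: ['chair', 'ocean'] (min_width=11, slack=2)
Line 4: ['elephant', 'stop'] (min_width=13, slack=0)
Line 5: ['storm', 'all'] (min_width=9, slack=4)
Line 6: ['support', 'for'] (min_width=11, slack=2)
Line 7: ['window', 'that'] (min_width=11, slack=2)
Line 8: ['orchestra'] (min_width=9, slack=4)
Line 9: ['rock', 'bus', 'cat'] (min_width=12, slack=1)
Line 10: ['by', 'young', 'I'] (min_width=10, slack=3)

Answer: 5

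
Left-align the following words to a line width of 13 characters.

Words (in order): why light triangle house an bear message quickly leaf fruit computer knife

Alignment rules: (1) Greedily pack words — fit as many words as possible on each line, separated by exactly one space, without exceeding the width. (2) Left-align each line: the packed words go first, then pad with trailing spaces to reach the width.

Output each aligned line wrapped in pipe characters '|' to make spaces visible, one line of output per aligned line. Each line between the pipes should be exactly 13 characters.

Line 1: ['why', 'light'] (min_width=9, slack=4)
Line 2: ['triangle'] (min_width=8, slack=5)
Line 3: ['house', 'an', 'bear'] (min_width=13, slack=0)
Line 4: ['message'] (min_width=7, slack=6)
Line 5: ['quickly', 'leaf'] (min_width=12, slack=1)
Line 6: ['fruit'] (min_width=5, slack=8)
Line 7: ['computer'] (min_width=8, slack=5)
Line 8: ['knife'] (min_width=5, slack=8)

Answer: |why light    |
|triangle     |
|house an bear|
|message      |
|quickly leaf |
|fruit        |
|computer     |
|knife        |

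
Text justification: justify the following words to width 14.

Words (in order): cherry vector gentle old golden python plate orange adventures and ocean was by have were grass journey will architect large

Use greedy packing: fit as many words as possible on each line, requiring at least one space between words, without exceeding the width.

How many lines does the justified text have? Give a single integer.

Answer: 10

Derivation:
Line 1: ['cherry', 'vector'] (min_width=13, slack=1)
Line 2: ['gentle', 'old'] (min_width=10, slack=4)
Line 3: ['golden', 'python'] (min_width=13, slack=1)
Line 4: ['plate', 'orange'] (min_width=12, slack=2)
Line 5: ['adventures', 'and'] (min_width=14, slack=0)
Line 6: ['ocean', 'was', 'by'] (min_width=12, slack=2)
Line 7: ['have', 'were'] (min_width=9, slack=5)
Line 8: ['grass', 'journey'] (min_width=13, slack=1)
Line 9: ['will', 'architect'] (min_width=14, slack=0)
Line 10: ['large'] (min_width=5, slack=9)
Total lines: 10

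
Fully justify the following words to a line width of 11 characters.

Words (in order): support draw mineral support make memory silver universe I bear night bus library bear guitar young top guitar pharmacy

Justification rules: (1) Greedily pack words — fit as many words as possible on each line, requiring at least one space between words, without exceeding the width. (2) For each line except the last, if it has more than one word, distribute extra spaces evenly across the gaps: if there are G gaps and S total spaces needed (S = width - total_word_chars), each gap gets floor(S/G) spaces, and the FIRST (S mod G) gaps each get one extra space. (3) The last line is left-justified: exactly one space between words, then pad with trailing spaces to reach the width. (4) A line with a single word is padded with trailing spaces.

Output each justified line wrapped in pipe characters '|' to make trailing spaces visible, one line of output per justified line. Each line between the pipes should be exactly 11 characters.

Line 1: ['support'] (min_width=7, slack=4)
Line 2: ['draw'] (min_width=4, slack=7)
Line 3: ['mineral'] (min_width=7, slack=4)
Line 4: ['support'] (min_width=7, slack=4)
Line 5: ['make', 'memory'] (min_width=11, slack=0)
Line 6: ['silver'] (min_width=6, slack=5)
Line 7: ['universe', 'I'] (min_width=10, slack=1)
Line 8: ['bear', 'night'] (min_width=10, slack=1)
Line 9: ['bus', 'library'] (min_width=11, slack=0)
Line 10: ['bear', 'guitar'] (min_width=11, slack=0)
Line 11: ['young', 'top'] (min_width=9, slack=2)
Line 12: ['guitar'] (min_width=6, slack=5)
Line 13: ['pharmacy'] (min_width=8, slack=3)

Answer: |support    |
|draw       |
|mineral    |
|support    |
|make memory|
|silver     |
|universe  I|
|bear  night|
|bus library|
|bear guitar|
|young   top|
|guitar     |
|pharmacy   |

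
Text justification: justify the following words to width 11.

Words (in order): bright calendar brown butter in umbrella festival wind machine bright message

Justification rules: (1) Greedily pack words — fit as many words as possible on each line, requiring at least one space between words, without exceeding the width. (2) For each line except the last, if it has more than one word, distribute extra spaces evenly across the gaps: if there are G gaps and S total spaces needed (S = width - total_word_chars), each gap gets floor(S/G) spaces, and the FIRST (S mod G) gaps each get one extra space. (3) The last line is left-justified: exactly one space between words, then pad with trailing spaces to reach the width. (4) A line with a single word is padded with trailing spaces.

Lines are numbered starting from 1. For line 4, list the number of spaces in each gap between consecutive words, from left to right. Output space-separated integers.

Answer: 3

Derivation:
Line 1: ['bright'] (min_width=6, slack=5)
Line 2: ['calendar'] (min_width=8, slack=3)
Line 3: ['brown'] (min_width=5, slack=6)
Line 4: ['butter', 'in'] (min_width=9, slack=2)
Line 5: ['umbrella'] (min_width=8, slack=3)
Line 6: ['festival'] (min_width=8, slack=3)
Line 7: ['wind'] (min_width=4, slack=7)
Line 8: ['machine'] (min_width=7, slack=4)
Line 9: ['bright'] (min_width=6, slack=5)
Line 10: ['message'] (min_width=7, slack=4)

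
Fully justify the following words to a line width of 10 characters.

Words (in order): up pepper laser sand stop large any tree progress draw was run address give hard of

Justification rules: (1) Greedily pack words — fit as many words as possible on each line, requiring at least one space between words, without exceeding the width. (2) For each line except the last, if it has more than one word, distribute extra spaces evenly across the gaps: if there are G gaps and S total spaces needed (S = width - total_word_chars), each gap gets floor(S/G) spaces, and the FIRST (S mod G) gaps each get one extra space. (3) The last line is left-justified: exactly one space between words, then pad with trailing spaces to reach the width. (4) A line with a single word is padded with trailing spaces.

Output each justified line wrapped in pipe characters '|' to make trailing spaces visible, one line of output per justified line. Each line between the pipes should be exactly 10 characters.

Answer: |up  pepper|
|laser sand|
|stop large|
|any   tree|
|progress  |
|draw   was|
|run       |
|address   |
|give  hard|
|of        |

Derivation:
Line 1: ['up', 'pepper'] (min_width=9, slack=1)
Line 2: ['laser', 'sand'] (min_width=10, slack=0)
Line 3: ['stop', 'large'] (min_width=10, slack=0)
Line 4: ['any', 'tree'] (min_width=8, slack=2)
Line 5: ['progress'] (min_width=8, slack=2)
Line 6: ['draw', 'was'] (min_width=8, slack=2)
Line 7: ['run'] (min_width=3, slack=7)
Line 8: ['address'] (min_width=7, slack=3)
Line 9: ['give', 'hard'] (min_width=9, slack=1)
Line 10: ['of'] (min_width=2, slack=8)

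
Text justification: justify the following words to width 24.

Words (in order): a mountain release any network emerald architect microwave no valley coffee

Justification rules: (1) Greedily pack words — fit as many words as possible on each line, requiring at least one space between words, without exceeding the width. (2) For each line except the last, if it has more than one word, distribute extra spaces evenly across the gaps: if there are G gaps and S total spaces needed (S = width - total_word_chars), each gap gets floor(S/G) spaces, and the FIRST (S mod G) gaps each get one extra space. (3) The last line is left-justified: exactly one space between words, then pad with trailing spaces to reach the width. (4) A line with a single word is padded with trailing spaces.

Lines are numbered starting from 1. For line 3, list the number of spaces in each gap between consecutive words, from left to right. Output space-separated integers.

Line 1: ['a', 'mountain', 'release', 'any'] (min_width=22, slack=2)
Line 2: ['network', 'emerald'] (min_width=15, slack=9)
Line 3: ['architect', 'microwave', 'no'] (min_width=22, slack=2)
Line 4: ['valley', 'coffee'] (min_width=13, slack=11)

Answer: 2 2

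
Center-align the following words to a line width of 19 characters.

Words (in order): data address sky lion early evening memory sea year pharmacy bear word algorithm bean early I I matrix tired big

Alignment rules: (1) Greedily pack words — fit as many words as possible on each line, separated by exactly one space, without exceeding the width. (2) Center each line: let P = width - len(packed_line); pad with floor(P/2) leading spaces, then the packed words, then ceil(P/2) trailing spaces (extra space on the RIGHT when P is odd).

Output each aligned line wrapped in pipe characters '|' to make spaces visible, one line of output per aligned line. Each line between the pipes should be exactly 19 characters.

Answer: | data address sky  |
|lion early evening |
|  memory sea year  |
|pharmacy bear word |
|  algorithm bean   |
| early I I matrix  |
|     tired big     |

Derivation:
Line 1: ['data', 'address', 'sky'] (min_width=16, slack=3)
Line 2: ['lion', 'early', 'evening'] (min_width=18, slack=1)
Line 3: ['memory', 'sea', 'year'] (min_width=15, slack=4)
Line 4: ['pharmacy', 'bear', 'word'] (min_width=18, slack=1)
Line 5: ['algorithm', 'bean'] (min_width=14, slack=5)
Line 6: ['early', 'I', 'I', 'matrix'] (min_width=16, slack=3)
Line 7: ['tired', 'big'] (min_width=9, slack=10)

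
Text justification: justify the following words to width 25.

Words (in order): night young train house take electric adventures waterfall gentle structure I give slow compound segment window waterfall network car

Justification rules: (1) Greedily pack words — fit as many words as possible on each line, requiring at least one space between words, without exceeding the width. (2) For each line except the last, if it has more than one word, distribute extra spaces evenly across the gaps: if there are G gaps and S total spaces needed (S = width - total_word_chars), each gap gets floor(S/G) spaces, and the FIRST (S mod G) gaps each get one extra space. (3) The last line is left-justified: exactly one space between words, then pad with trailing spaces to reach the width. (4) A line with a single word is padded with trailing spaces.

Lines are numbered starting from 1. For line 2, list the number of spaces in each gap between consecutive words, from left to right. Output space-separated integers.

Line 1: ['night', 'young', 'train', 'house'] (min_width=23, slack=2)
Line 2: ['take', 'electric', 'adventures'] (min_width=24, slack=1)
Line 3: ['waterfall', 'gentle'] (min_width=16, slack=9)
Line 4: ['structure', 'I', 'give', 'slow'] (min_width=21, slack=4)
Line 5: ['compound', 'segment', 'window'] (min_width=23, slack=2)
Line 6: ['waterfall', 'network', 'car'] (min_width=21, slack=4)

Answer: 2 1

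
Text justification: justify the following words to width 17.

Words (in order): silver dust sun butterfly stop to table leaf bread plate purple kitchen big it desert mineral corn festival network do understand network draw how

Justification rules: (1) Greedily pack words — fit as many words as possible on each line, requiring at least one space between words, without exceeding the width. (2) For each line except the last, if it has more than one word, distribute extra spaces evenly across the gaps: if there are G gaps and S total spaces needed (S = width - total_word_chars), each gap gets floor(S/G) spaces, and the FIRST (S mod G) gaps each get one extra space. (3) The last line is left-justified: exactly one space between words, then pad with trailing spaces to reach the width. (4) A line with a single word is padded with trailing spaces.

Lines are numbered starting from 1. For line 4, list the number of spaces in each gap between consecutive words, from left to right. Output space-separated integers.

Line 1: ['silver', 'dust', 'sun'] (min_width=15, slack=2)
Line 2: ['butterfly', 'stop', 'to'] (min_width=17, slack=0)
Line 3: ['table', 'leaf', 'bread'] (min_width=16, slack=1)
Line 4: ['plate', 'purple'] (min_width=12, slack=5)
Line 5: ['kitchen', 'big', 'it'] (min_width=14, slack=3)
Line 6: ['desert', 'mineral'] (min_width=14, slack=3)
Line 7: ['corn', 'festival'] (min_width=13, slack=4)
Line 8: ['network', 'do'] (min_width=10, slack=7)
Line 9: ['understand'] (min_width=10, slack=7)
Line 10: ['network', 'draw', 'how'] (min_width=16, slack=1)

Answer: 6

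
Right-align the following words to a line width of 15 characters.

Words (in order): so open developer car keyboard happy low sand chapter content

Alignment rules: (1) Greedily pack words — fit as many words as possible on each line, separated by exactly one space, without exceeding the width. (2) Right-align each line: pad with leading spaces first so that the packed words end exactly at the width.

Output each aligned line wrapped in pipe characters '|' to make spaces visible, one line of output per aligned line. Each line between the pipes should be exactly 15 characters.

Line 1: ['so', 'open'] (min_width=7, slack=8)
Line 2: ['developer', 'car'] (min_width=13, slack=2)
Line 3: ['keyboard', 'happy'] (min_width=14, slack=1)
Line 4: ['low', 'sand'] (min_width=8, slack=7)
Line 5: ['chapter', 'content'] (min_width=15, slack=0)

Answer: |        so open|
|  developer car|
| keyboard happy|
|       low sand|
|chapter content|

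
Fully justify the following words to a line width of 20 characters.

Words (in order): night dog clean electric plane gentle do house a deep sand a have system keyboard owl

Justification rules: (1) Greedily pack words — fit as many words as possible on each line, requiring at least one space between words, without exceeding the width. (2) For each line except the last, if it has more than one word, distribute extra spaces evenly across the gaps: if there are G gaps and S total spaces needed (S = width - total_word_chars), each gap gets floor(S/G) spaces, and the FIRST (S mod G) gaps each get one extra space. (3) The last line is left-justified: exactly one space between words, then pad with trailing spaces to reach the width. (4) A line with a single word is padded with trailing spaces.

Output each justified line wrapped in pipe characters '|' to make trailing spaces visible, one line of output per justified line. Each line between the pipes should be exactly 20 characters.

Answer: |night    dog   clean|
|electric       plane|
|gentle  do  house  a|
|deep   sand  a  have|
|system keyboard owl |

Derivation:
Line 1: ['night', 'dog', 'clean'] (min_width=15, slack=5)
Line 2: ['electric', 'plane'] (min_width=14, slack=6)
Line 3: ['gentle', 'do', 'house', 'a'] (min_width=17, slack=3)
Line 4: ['deep', 'sand', 'a', 'have'] (min_width=16, slack=4)
Line 5: ['system', 'keyboard', 'owl'] (min_width=19, slack=1)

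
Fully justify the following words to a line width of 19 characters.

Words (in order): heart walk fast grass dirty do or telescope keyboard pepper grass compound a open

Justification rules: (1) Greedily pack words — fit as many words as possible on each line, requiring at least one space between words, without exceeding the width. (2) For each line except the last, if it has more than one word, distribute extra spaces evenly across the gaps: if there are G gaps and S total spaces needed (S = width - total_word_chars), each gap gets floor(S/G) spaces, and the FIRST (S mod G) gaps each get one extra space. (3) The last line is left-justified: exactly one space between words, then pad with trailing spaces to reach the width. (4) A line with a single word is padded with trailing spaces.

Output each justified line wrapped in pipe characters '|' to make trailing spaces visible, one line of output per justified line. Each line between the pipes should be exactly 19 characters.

Answer: |heart   walk   fast|
|grass  dirty  do or|
|telescope  keyboard|
|pepper        grass|
|compound a open    |

Derivation:
Line 1: ['heart', 'walk', 'fast'] (min_width=15, slack=4)
Line 2: ['grass', 'dirty', 'do', 'or'] (min_width=17, slack=2)
Line 3: ['telescope', 'keyboard'] (min_width=18, slack=1)
Line 4: ['pepper', 'grass'] (min_width=12, slack=7)
Line 5: ['compound', 'a', 'open'] (min_width=15, slack=4)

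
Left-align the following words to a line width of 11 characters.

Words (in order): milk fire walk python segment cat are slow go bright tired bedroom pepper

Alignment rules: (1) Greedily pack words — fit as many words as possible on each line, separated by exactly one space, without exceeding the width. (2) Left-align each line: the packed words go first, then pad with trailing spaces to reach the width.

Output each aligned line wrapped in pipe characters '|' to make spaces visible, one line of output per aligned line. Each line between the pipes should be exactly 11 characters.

Answer: |milk fire  |
|walk python|
|segment cat|
|are slow go|
|bright     |
|tired      |
|bedroom    |
|pepper     |

Derivation:
Line 1: ['milk', 'fire'] (min_width=9, slack=2)
Line 2: ['walk', 'python'] (min_width=11, slack=0)
Line 3: ['segment', 'cat'] (min_width=11, slack=0)
Line 4: ['are', 'slow', 'go'] (min_width=11, slack=0)
Line 5: ['bright'] (min_width=6, slack=5)
Line 6: ['tired'] (min_width=5, slack=6)
Line 7: ['bedroom'] (min_width=7, slack=4)
Line 8: ['pepper'] (min_width=6, slack=5)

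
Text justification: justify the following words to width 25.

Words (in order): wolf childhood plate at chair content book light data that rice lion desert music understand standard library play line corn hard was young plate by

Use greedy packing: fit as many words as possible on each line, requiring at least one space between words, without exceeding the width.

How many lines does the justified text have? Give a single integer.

Line 1: ['wolf', 'childhood', 'plate', 'at'] (min_width=23, slack=2)
Line 2: ['chair', 'content', 'book', 'light'] (min_width=24, slack=1)
Line 3: ['data', 'that', 'rice', 'lion'] (min_width=19, slack=6)
Line 4: ['desert', 'music', 'understand'] (min_width=23, slack=2)
Line 5: ['standard', 'library', 'play'] (min_width=21, slack=4)
Line 6: ['line', 'corn', 'hard', 'was', 'young'] (min_width=24, slack=1)
Line 7: ['plate', 'by'] (min_width=8, slack=17)
Total lines: 7

Answer: 7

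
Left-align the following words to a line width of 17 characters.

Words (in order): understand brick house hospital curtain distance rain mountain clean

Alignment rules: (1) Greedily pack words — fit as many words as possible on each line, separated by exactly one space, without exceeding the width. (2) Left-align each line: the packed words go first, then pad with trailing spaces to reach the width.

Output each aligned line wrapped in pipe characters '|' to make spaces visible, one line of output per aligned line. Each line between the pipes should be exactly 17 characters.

Answer: |understand brick |
|house hospital   |
|curtain distance |
|rain mountain    |
|clean            |

Derivation:
Line 1: ['understand', 'brick'] (min_width=16, slack=1)
Line 2: ['house', 'hospital'] (min_width=14, slack=3)
Line 3: ['curtain', 'distance'] (min_width=16, slack=1)
Line 4: ['rain', 'mountain'] (min_width=13, slack=4)
Line 5: ['clean'] (min_width=5, slack=12)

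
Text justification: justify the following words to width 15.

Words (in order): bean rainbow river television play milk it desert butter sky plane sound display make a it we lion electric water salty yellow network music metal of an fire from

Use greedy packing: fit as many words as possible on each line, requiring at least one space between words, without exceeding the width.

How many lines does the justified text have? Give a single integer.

Answer: 13

Derivation:
Line 1: ['bean', 'rainbow'] (min_width=12, slack=3)
Line 2: ['river'] (min_width=5, slack=10)
Line 3: ['television', 'play'] (min_width=15, slack=0)
Line 4: ['milk', 'it', 'desert'] (min_width=14, slack=1)
Line 5: ['butter', 'sky'] (min_width=10, slack=5)
Line 6: ['plane', 'sound'] (min_width=11, slack=4)
Line 7: ['display', 'make', 'a'] (min_width=14, slack=1)
Line 8: ['it', 'we', 'lion'] (min_width=10, slack=5)
Line 9: ['electric', 'water'] (min_width=14, slack=1)
Line 10: ['salty', 'yellow'] (min_width=12, slack=3)
Line 11: ['network', 'music'] (min_width=13, slack=2)
Line 12: ['metal', 'of', 'an'] (min_width=11, slack=4)
Line 13: ['fire', 'from'] (min_width=9, slack=6)
Total lines: 13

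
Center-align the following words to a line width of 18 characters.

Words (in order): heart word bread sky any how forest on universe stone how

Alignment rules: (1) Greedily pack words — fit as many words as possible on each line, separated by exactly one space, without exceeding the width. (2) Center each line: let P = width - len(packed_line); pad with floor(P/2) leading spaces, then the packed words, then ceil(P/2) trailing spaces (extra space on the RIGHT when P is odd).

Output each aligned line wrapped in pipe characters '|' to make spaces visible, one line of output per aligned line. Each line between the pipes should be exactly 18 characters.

Answer: | heart word bread |
|sky any how forest|
|on universe stone |
|       how        |

Derivation:
Line 1: ['heart', 'word', 'bread'] (min_width=16, slack=2)
Line 2: ['sky', 'any', 'how', 'forest'] (min_width=18, slack=0)
Line 3: ['on', 'universe', 'stone'] (min_width=17, slack=1)
Line 4: ['how'] (min_width=3, slack=15)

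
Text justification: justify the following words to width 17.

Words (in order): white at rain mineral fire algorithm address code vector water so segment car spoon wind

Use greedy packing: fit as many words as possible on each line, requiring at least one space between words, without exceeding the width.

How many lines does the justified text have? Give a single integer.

Line 1: ['white', 'at', 'rain'] (min_width=13, slack=4)
Line 2: ['mineral', 'fire'] (min_width=12, slack=5)
Line 3: ['algorithm', 'address'] (min_width=17, slack=0)
Line 4: ['code', 'vector', 'water'] (min_width=17, slack=0)
Line 5: ['so', 'segment', 'car'] (min_width=14, slack=3)
Line 6: ['spoon', 'wind'] (min_width=10, slack=7)
Total lines: 6

Answer: 6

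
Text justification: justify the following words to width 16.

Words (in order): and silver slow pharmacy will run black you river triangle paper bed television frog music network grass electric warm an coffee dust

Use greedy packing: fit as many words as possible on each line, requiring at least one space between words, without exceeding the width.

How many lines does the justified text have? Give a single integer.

Line 1: ['and', 'silver', 'slow'] (min_width=15, slack=1)
Line 2: ['pharmacy', 'will'] (min_width=13, slack=3)
Line 3: ['run', 'black', 'you'] (min_width=13, slack=3)
Line 4: ['river', 'triangle'] (min_width=14, slack=2)
Line 5: ['paper', 'bed'] (min_width=9, slack=7)
Line 6: ['television', 'frog'] (min_width=15, slack=1)
Line 7: ['music', 'network'] (min_width=13, slack=3)
Line 8: ['grass', 'electric'] (min_width=14, slack=2)
Line 9: ['warm', 'an', 'coffee'] (min_width=14, slack=2)
Line 10: ['dust'] (min_width=4, slack=12)
Total lines: 10

Answer: 10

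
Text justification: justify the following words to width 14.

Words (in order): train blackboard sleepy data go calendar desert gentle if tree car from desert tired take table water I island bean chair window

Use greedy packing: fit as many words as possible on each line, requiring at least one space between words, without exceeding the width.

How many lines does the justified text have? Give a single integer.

Line 1: ['train'] (min_width=5, slack=9)
Line 2: ['blackboard'] (min_width=10, slack=4)
Line 3: ['sleepy', 'data', 'go'] (min_width=14, slack=0)
Line 4: ['calendar'] (min_width=8, slack=6)
Line 5: ['desert', 'gentle'] (min_width=13, slack=1)
Line 6: ['if', 'tree', 'car'] (min_width=11, slack=3)
Line 7: ['from', 'desert'] (min_width=11, slack=3)
Line 8: ['tired', 'take'] (min_width=10, slack=4)
Line 9: ['table', 'water', 'I'] (min_width=13, slack=1)
Line 10: ['island', 'bean'] (min_width=11, slack=3)
Line 11: ['chair', 'window'] (min_width=12, slack=2)
Total lines: 11

Answer: 11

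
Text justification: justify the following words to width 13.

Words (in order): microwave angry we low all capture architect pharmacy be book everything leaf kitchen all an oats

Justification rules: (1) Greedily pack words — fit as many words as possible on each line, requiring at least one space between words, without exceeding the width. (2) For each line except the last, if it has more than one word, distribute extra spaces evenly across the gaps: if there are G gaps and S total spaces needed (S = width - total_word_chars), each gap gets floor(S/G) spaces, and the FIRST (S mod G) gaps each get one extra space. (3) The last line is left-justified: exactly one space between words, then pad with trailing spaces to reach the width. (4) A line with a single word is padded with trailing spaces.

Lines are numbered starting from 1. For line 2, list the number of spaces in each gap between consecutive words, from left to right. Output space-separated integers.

Line 1: ['microwave'] (min_width=9, slack=4)
Line 2: ['angry', 'we', 'low'] (min_width=12, slack=1)
Line 3: ['all', 'capture'] (min_width=11, slack=2)
Line 4: ['architect'] (min_width=9, slack=4)
Line 5: ['pharmacy', 'be'] (min_width=11, slack=2)
Line 6: ['book'] (min_width=4, slack=9)
Line 7: ['everything'] (min_width=10, slack=3)
Line 8: ['leaf', 'kitchen'] (min_width=12, slack=1)
Line 9: ['all', 'an', 'oats'] (min_width=11, slack=2)

Answer: 2 1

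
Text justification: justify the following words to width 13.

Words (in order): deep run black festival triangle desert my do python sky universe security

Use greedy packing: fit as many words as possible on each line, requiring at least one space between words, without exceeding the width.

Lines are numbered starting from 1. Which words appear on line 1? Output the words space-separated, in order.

Line 1: ['deep', 'run'] (min_width=8, slack=5)
Line 2: ['black'] (min_width=5, slack=8)
Line 3: ['festival'] (min_width=8, slack=5)
Line 4: ['triangle'] (min_width=8, slack=5)
Line 5: ['desert', 'my', 'do'] (min_width=12, slack=1)
Line 6: ['python', 'sky'] (min_width=10, slack=3)
Line 7: ['universe'] (min_width=8, slack=5)
Line 8: ['security'] (min_width=8, slack=5)

Answer: deep run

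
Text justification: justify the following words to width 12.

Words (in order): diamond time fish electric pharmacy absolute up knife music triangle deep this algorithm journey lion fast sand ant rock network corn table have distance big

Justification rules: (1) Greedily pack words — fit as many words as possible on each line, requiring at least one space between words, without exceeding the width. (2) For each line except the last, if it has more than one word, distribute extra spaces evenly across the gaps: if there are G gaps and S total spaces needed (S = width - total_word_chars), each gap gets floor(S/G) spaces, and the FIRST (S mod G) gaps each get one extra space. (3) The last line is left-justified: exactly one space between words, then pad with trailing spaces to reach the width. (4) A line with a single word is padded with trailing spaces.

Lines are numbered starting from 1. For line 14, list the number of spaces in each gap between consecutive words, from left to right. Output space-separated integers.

Answer: 3

Derivation:
Line 1: ['diamond', 'time'] (min_width=12, slack=0)
Line 2: ['fish'] (min_width=4, slack=8)
Line 3: ['electric'] (min_width=8, slack=4)
Line 4: ['pharmacy'] (min_width=8, slack=4)
Line 5: ['absolute', 'up'] (min_width=11, slack=1)
Line 6: ['knife', 'music'] (min_width=11, slack=1)
Line 7: ['triangle'] (min_width=8, slack=4)
Line 8: ['deep', 'this'] (min_width=9, slack=3)
Line 9: ['algorithm'] (min_width=9, slack=3)
Line 10: ['journey', 'lion'] (min_width=12, slack=0)
Line 11: ['fast', 'sand'] (min_width=9, slack=3)
Line 12: ['ant', 'rock'] (min_width=8, slack=4)
Line 13: ['network', 'corn'] (min_width=12, slack=0)
Line 14: ['table', 'have'] (min_width=10, slack=2)
Line 15: ['distance', 'big'] (min_width=12, slack=0)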